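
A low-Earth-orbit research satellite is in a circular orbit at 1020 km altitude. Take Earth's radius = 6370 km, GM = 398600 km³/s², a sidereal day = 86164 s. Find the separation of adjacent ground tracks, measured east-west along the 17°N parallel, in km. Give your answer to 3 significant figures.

Semi-major axis a = 6370 + 1020 = 7390 km. Period T = 2π√(a³/μ) = 2π√(7390³/398600) = 6322.3 s = 105.37 min.
Node shift per orbit = (6322.3/86164) × 360° = 26.42°.
Equatorial spacing = 26.42 × 111.2 km/° = 2937 km.
At 17° latitude, spacing = 2937 × cos(17°) = 2808 km.

2810 km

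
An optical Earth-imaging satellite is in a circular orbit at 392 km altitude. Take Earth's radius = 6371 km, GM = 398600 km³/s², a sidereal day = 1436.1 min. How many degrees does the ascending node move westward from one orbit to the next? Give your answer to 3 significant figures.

23.1°

Semi-major axis a = 6371 + 392 = 6763 km. Period T = 2π√(a³/μ) = 2π√(6763³/398600) = 5535.0 s = 92.25 min.
During one orbit Earth rotates (5535.0 / 86166) × 360° = 23.13°.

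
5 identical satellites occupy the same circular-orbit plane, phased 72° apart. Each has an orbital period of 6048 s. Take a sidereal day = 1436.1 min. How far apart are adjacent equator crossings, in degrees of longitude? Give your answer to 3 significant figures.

Single-satellite node shift = (6048.0/86166) × 360° = 25.27°.
With 5 satellites evenly phased, successive equator crossings are 25.27/5 = 5.054° apart.

5.05°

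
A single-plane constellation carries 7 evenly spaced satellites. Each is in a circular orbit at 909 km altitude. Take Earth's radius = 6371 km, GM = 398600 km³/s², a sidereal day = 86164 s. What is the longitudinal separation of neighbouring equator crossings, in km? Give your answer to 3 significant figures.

410 km

Semi-major axis a = 6371 + 909 = 7280 km. Period T = 2π√(a³/μ) = 2π√(7280³/398600) = 6181.7 s = 103.03 min.
Single-satellite node shift = (6181.7/86164) × 360° = 25.83°.
With 7 satellites evenly phased, successive equator crossings are 25.83/7 = 3.690° apart.
That is 3.690 × 111.2 = 410 km at the equator.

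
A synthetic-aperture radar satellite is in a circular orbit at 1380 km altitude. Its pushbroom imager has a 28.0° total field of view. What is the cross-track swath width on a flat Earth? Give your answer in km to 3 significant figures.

Half-angle = 28.0°/2 = 14°.
Swath width ≈ 2h·tan(θ/2) = 2 × 1380 × tan(14°) = 688.1 km.

688 km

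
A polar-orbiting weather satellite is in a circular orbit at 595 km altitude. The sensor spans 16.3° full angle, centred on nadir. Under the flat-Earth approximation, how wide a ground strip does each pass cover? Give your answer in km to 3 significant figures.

170 km

Half-angle = 16.3°/2 = 8.15°.
Swath width ≈ 2h·tan(θ/2) = 2 × 595 × tan(8.15°) = 170.4 km.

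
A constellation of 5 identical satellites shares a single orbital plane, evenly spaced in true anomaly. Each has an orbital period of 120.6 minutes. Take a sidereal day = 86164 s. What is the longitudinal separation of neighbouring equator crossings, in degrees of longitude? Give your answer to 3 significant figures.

T = 120.6 min = 7236.0 s.
Single-satellite node shift = (7236.0/86164) × 360° = 30.23°.
With 5 satellites evenly phased, successive equator crossings are 30.23/5 = 6.047° apart.

6.05°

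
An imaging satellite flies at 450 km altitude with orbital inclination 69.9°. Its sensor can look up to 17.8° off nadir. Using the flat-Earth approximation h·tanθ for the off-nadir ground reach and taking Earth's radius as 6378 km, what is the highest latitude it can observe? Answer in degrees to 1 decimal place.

For a prograde orbit the ground track reaches latitude ±i = ±69.9°.
Sensor half-swath on the ground ≈ 450·tan(17.8°) = 144 km = 1.30° of latitude.
Maximum observable latitude ≈ 69.9 + 1.30 = 71.2°.

71.2°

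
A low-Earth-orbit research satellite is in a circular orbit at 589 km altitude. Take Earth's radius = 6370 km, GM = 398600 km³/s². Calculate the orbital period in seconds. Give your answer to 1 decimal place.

5777.4 seconds

Semi-major axis a = 6370 + 589 = 6959 km. Period T = 2π√(a³/μ) = 2π√(6959³/398600) = 5777.4 s = 96.29 min.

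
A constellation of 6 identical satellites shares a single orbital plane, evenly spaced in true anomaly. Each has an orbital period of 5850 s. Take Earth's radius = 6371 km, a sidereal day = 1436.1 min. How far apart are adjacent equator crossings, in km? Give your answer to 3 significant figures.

453 km

Single-satellite node shift = (5850.0/86166) × 360° = 24.44°.
With 6 satellites evenly phased, successive equator crossings are 24.44/6 = 4.074° apart.
That is 4.074 × 111.2 = 453 km at the equator.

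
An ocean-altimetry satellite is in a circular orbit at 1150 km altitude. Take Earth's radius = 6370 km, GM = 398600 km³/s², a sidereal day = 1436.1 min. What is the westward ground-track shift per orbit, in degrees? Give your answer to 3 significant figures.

Semi-major axis a = 6370 + 1150 = 7520 km. Period T = 2π√(a³/μ) = 2π√(7520³/398600) = 6489.9 s = 108.16 min.
During one orbit Earth rotates (6489.9 / 86166) × 360° = 27.11°.

27.1°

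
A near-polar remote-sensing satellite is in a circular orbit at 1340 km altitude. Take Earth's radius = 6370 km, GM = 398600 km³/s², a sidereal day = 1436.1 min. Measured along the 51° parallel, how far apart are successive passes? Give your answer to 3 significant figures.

Semi-major axis a = 6370 + 1340 = 7710 km. Period T = 2π√(a³/μ) = 2π√(7710³/398600) = 6737.4 s = 112.29 min.
Node shift per orbit = (6737.4/86166) × 360° = 28.15°.
Equatorial spacing = 28.15 × 111.2 km/° = 3130 km.
At 51° latitude, spacing = 3130 × cos(51°) = 1969 km.

1970 km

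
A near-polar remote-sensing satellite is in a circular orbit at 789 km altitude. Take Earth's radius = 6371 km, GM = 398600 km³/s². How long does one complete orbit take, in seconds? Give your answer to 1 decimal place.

Semi-major axis a = 6371 + 789 = 7160 km. Period T = 2π√(a³/μ) = 2π√(7160³/398600) = 6029.5 s = 100.49 min.

6029.5 seconds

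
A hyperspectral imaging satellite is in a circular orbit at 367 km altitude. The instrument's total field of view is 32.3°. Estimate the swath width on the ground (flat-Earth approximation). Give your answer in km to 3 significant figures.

Half-angle = 32.3°/2 = 16.15°.
Swath width ≈ 2h·tan(θ/2) = 2 × 367 × tan(16.15°) = 212.6 km.

213 km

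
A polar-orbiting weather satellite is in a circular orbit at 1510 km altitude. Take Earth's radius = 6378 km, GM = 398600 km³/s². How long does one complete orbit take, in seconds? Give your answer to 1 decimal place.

Semi-major axis a = 6378 + 1510 = 7888 km. Period T = 2π√(a³/μ) = 2π√(7888³/398600) = 6972.1 s = 116.20 min.

6972.1 seconds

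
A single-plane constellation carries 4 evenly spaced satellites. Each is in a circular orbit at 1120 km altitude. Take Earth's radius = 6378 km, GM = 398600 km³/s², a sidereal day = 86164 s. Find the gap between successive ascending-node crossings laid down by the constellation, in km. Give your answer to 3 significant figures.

751 km

Semi-major axis a = 6378 + 1120 = 7498 km. Period T = 2π√(a³/μ) = 2π√(7498³/398600) = 6461.4 s = 107.69 min.
Single-satellite node shift = (6461.4/86164) × 360° = 27.00°.
With 4 satellites evenly phased, successive equator crossings are 27.00/4 = 6.749° apart.
That is 6.749 × 111.3 = 751 km at the equator.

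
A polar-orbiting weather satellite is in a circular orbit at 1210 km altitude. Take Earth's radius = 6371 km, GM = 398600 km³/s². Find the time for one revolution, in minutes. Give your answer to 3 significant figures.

Semi-major axis a = 6371 + 1210 = 7581 km. Period T = 2π√(a³/μ) = 2π√(7581³/398600) = 6569.0 s = 109.48 min.

109 min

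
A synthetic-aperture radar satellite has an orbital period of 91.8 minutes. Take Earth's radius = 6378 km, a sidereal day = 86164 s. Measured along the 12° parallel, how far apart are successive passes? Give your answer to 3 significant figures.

2510 km

T = 91.8 min = 5508.0 s.
Node shift per orbit = (5508.0/86164) × 360° = 23.01°.
Equatorial spacing = 23.01 × 111.3 km/° = 2562 km.
At 12° latitude, spacing = 2562 × cos(12°) = 2506 km.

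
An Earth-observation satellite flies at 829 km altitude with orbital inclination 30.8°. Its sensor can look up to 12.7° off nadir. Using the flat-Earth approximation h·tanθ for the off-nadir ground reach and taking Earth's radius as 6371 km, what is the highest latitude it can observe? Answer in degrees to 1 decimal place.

For a prograde orbit the ground track reaches latitude ±i = ±30.8°.
Sensor half-swath on the ground ≈ 829·tan(12.7°) = 187 km = 1.68° of latitude.
Maximum observable latitude ≈ 30.8 + 1.68 = 32.5°.

32.5°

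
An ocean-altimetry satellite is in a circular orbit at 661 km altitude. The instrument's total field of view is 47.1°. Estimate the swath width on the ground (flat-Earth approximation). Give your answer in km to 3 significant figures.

576 km

Half-angle = 47.1°/2 = 23.55°.
Swath width ≈ 2h·tan(θ/2) = 2 × 661 × tan(23.55°) = 576.2 km.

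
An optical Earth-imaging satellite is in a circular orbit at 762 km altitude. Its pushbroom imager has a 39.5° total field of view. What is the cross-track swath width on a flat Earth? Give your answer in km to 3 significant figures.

547 km

Half-angle = 39.5°/2 = 19.75°.
Swath width ≈ 2h·tan(θ/2) = 2 × 762 × tan(19.75°) = 547.2 km.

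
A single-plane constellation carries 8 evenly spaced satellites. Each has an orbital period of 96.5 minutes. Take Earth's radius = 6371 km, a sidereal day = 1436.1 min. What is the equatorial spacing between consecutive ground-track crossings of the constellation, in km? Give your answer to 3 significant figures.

336 km

T = 96.5 min = 5790.0 s.
Single-satellite node shift = (5790.0/86166) × 360° = 24.19°.
With 8 satellites evenly phased, successive equator crossings are 24.19/8 = 3.024° apart.
That is 3.024 × 111.2 = 336 km at the equator.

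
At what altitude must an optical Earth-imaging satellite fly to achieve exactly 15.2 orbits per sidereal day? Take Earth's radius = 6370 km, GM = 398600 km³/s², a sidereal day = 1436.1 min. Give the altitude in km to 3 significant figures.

502 km

Required period T = 86166 / 15.2 = 5668.8 s.
From T = 2π√(a³/μ): a = (μ T²/4π²)^(1/3) = (398600 × 5668.8² / 4π²)^(1/3) = 6872 km.
Altitude h = a − R = 6872 − 6370 = 502 km.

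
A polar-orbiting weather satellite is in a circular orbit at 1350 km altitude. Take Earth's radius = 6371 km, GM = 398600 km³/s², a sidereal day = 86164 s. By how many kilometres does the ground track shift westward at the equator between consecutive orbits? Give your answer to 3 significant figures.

3140 km

Semi-major axis a = 6371 + 1350 = 7721 km. Period T = 2π√(a³/μ) = 2π√(7721³/398600) = 6751.8 s = 112.53 min.
During one orbit Earth rotates (6751.8 / 86164) × 360° = 28.21°.
At the equator that is 28.21° × (2π·6371/360) km/° = 28.21 × 111.2 = 3137 km.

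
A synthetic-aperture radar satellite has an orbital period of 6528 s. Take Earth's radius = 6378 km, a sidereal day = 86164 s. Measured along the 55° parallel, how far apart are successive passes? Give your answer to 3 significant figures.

1740 km

Node shift per orbit = (6528.0/86164) × 360° = 27.27°.
Equatorial spacing = 27.27 × 111.3 km/° = 3036 km.
At 55° latitude, spacing = 3036 × cos(55°) = 1741 km.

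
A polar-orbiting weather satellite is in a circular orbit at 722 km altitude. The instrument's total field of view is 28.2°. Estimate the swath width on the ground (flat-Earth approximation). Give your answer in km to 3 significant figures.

Half-angle = 28.2°/2 = 14.1°.
Swath width ≈ 2h·tan(θ/2) = 2 × 722 × tan(14.1°) = 362.7 km.

363 km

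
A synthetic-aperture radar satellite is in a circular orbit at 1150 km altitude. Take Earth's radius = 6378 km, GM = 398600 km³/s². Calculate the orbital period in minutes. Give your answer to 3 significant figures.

Semi-major axis a = 6378 + 1150 = 7528 km. Period T = 2π√(a³/μ) = 2π√(7528³/398600) = 6500.3 s = 108.34 min.

108 min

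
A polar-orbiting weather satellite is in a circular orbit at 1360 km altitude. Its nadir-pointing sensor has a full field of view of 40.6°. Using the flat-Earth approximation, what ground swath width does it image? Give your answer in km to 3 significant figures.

Half-angle = 40.6°/2 = 20.3°.
Swath width ≈ 2h·tan(θ/2) = 2 × 1360 × tan(20.3°) = 1006.2 km.

1010 km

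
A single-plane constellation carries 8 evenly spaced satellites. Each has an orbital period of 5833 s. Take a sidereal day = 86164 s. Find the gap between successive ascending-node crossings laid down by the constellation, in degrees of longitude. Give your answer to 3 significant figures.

Single-satellite node shift = (5833.0/86164) × 360° = 24.37°.
With 8 satellites evenly phased, successive equator crossings are 24.37/8 = 3.046° apart.

3.05°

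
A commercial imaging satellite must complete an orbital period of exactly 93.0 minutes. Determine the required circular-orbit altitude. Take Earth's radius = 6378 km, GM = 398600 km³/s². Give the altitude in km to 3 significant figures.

422 km

T = 93.0 min = 5580.0 s.
From T = 2π√(a³/μ): a = (μ T²/4π²)^(1/3) = (398600 × 5580.0² / 4π²)^(1/3) = 6800 km.
Altitude h = a − R = 6800 − 6378 = 422 km.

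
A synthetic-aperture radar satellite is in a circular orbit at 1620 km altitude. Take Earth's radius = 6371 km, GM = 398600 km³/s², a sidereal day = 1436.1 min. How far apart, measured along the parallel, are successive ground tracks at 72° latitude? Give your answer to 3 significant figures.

Semi-major axis a = 6371 + 1620 = 7991 km. Period T = 2π√(a³/μ) = 2π√(7991³/398600) = 7109.1 s = 118.48 min.
Node shift per orbit = (7109.1/86166) × 360° = 29.70°.
Equatorial spacing = 29.70 × 111.2 km/° = 3303 km.
At 72° latitude, spacing = 3303 × cos(72°) = 1021 km.

1020 km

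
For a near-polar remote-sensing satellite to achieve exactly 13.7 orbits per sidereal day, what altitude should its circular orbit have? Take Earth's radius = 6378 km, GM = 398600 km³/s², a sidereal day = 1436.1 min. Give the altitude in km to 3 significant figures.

Required period T = 86166 / 13.7 = 6289.5 s.
From T = 2π√(a³/μ): a = (μ T²/4π²)^(1/3) = (398600 × 6289.5² / 4π²)^(1/3) = 7364 km.
Altitude h = a − R = 7364 − 6378 = 986 km.

986 km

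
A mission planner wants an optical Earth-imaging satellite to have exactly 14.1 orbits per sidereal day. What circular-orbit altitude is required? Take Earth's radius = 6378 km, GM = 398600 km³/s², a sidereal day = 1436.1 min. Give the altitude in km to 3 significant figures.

Required period T = 86166 / 14.1 = 6111.1 s.
From T = 2π√(a³/μ): a = (μ T²/4π²)^(1/3) = (398600 × 6111.1² / 4π²)^(1/3) = 7224 km.
Altitude h = a − R = 7224 − 6378 = 846 km.

846 km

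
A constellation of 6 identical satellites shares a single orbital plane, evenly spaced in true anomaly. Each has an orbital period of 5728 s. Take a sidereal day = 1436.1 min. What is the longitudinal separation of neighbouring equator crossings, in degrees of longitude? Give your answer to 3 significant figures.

3.99°

Single-satellite node shift = (5728.0/86166) × 360° = 23.93°.
With 6 satellites evenly phased, successive equator crossings are 23.93/6 = 3.989° apart.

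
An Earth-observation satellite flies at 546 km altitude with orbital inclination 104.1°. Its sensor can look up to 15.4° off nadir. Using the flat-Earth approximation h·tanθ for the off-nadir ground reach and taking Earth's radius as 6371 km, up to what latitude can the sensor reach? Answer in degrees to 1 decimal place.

77.3°

Retrograde orbit: the ground track reaches ±(180° − i) = ±(180 − 104.1) = ±75.9°.
Sensor half-swath on the ground ≈ 546·tan(15.4°) = 150 km = 1.35° of latitude.
Maximum observable latitude ≈ 75.9 + 1.35 = 77.3°.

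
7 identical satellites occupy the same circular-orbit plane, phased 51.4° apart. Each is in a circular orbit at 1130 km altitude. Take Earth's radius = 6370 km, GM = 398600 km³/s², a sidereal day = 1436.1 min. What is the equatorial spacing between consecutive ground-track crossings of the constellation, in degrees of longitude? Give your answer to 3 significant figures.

3.86°

Semi-major axis a = 6370 + 1130 = 7500 km. Period T = 2π√(a³/μ) = 2π√(7500³/398600) = 6464.0 s = 107.73 min.
Single-satellite node shift = (6464.0/86166) × 360° = 27.01°.
With 7 satellites evenly phased, successive equator crossings are 27.01/7 = 3.858° apart.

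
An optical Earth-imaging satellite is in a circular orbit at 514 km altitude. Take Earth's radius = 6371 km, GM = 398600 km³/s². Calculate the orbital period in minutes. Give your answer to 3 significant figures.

Semi-major axis a = 6371 + 514 = 6885 km. Period T = 2π√(a³/μ) = 2π√(6885³/398600) = 5685.5 s = 94.76 min.

94.8 min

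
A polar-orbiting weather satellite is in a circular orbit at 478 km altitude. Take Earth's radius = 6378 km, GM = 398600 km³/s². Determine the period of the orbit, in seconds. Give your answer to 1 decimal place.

5649.6 seconds

Semi-major axis a = 6378 + 478 = 6856 km. Period T = 2π√(a³/μ) = 2π√(6856³/398600) = 5649.6 s = 94.16 min.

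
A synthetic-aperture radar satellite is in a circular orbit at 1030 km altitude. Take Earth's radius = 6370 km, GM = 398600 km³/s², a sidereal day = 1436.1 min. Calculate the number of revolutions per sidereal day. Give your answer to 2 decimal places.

13.60

Semi-major axis a = 6370 + 1030 = 7400 km. Period T = 2π√(a³/μ) = 2π√(7400³/398600) = 6335.2 s = 105.59 min.
Orbits per sidereal day = 86166 / 6335.2 = 13.601.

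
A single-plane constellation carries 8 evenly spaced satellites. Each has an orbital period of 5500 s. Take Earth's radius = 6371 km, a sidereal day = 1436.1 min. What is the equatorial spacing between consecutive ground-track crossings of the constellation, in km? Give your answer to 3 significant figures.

Single-satellite node shift = (5500.0/86166) × 360° = 22.98°.
With 8 satellites evenly phased, successive equator crossings are 22.98/8 = 2.872° apart.
That is 2.872 × 111.2 = 319 km at the equator.

319 km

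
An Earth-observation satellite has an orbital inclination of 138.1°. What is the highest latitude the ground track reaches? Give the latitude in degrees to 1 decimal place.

41.9°

Retrograde orbit: the ground track reaches ±(180° − i) = ±(180 − 138.1) = ±41.9°.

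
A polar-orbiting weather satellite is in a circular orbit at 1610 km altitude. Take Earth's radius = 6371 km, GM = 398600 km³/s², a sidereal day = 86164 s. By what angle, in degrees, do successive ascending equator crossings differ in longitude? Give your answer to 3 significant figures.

Semi-major axis a = 6371 + 1610 = 7981 km. Period T = 2π√(a³/μ) = 2π√(7981³/398600) = 7095.7 s = 118.26 min.
During one orbit Earth rotates (7095.7 / 86164) × 360° = 29.65°.

29.6°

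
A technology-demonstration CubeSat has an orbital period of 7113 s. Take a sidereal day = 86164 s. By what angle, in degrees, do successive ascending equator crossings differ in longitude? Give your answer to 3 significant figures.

29.7°

During one orbit Earth rotates (7113.0 / 86164) × 360° = 29.72°.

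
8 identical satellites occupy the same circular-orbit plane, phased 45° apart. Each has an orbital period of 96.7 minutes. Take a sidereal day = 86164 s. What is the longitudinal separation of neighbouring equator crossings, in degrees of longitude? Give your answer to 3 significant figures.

T = 96.7 min = 5802.0 s.
Single-satellite node shift = (5802.0/86164) × 360° = 24.24°.
With 8 satellites evenly phased, successive equator crossings are 24.24/8 = 3.030° apart.

3.03°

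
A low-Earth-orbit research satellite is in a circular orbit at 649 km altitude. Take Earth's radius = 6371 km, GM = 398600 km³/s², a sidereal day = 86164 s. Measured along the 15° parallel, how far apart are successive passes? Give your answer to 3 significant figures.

2630 km

Semi-major axis a = 6371 + 649 = 7020 km. Period T = 2π√(a³/μ) = 2π√(7020³/398600) = 5853.5 s = 97.56 min.
Node shift per orbit = (5853.5/86164) × 360° = 24.46°.
Equatorial spacing = 24.46 × 111.2 km/° = 2719 km.
At 15° latitude, spacing = 2719 × cos(15°) = 2627 km.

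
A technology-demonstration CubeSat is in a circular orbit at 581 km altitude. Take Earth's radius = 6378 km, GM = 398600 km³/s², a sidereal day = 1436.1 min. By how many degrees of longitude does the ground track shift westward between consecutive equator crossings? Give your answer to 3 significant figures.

Semi-major axis a = 6378 + 581 = 6959 km. Period T = 2π√(a³/μ) = 2π√(6959³/398600) = 5777.4 s = 96.29 min.
During one orbit Earth rotates (5777.4 / 86166) × 360° = 24.14°.

24.1°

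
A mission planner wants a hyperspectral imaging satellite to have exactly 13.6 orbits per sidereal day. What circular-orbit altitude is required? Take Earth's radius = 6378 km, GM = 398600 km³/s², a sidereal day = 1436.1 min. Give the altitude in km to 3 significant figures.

Required period T = 86166 / 13.6 = 6335.7 s.
From T = 2π√(a³/μ): a = (μ T²/4π²)^(1/3) = (398600 × 6335.7² / 4π²)^(1/3) = 7400 km.
Altitude h = a − R = 7400 − 6378 = 1022 km.

1020 km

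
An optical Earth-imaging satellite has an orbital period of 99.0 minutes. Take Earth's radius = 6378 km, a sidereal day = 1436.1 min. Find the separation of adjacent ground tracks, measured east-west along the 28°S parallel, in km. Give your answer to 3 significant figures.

2440 km

T = 99.0 min = 5940.0 s.
Node shift per orbit = (5940.0/86166) × 360° = 24.82°.
Equatorial spacing = 24.82 × 111.3 km/° = 2763 km.
At 28° latitude, spacing = 2763 × cos(28°) = 2439 km.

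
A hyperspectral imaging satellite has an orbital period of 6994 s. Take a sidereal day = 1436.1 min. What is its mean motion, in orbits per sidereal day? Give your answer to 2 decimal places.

Orbits per sidereal day = 86166 / 6994.0 = 12.320.

12.32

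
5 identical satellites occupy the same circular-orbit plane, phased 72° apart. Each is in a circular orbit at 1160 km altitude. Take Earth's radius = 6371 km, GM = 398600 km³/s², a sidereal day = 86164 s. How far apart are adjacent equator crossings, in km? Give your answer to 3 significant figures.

Semi-major axis a = 6371 + 1160 = 7531 km. Period T = 2π√(a³/μ) = 2π√(7531³/398600) = 6504.1 s = 108.40 min.
Single-satellite node shift = (6504.1/86164) × 360° = 27.17°.
With 5 satellites evenly phased, successive equator crossings are 27.17/5 = 5.435° apart.
That is 5.435 × 111.2 = 604 km at the equator.

604 km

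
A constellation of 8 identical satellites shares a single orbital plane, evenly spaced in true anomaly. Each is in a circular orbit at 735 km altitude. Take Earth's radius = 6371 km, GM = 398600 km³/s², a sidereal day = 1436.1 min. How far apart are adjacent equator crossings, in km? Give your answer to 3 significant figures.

Semi-major axis a = 6371 + 735 = 7106 km. Period T = 2π√(a³/μ) = 2π√(7106³/398600) = 5961.4 s = 99.36 min.
Single-satellite node shift = (5961.4/86166) × 360° = 24.91°.
With 8 satellites evenly phased, successive equator crossings are 24.91/8 = 3.113° apart.
That is 3.113 × 111.2 = 346 km at the equator.

346 km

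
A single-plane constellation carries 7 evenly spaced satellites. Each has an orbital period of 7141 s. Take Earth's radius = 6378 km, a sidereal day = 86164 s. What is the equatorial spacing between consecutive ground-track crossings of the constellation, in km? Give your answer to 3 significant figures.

Single-satellite node shift = (7141.0/86164) × 360° = 29.84°.
With 7 satellites evenly phased, successive equator crossings are 29.84/7 = 4.262° apart.
That is 4.262 × 111.3 = 474 km at the equator.

474 km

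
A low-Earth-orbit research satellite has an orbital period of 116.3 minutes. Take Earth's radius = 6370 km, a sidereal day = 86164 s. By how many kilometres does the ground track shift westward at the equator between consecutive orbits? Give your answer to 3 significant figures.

T = 116.3 min = 6978.0 s.
During one orbit Earth rotates (6978.0 / 86164) × 360° = 29.15°.
At the equator that is 29.15° × (2π·6370/360) km/° = 29.15 × 111.2 = 3241 km.

3240 km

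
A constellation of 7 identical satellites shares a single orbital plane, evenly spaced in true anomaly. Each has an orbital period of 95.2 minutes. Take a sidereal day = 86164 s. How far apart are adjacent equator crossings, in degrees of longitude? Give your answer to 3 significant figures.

3.41°

T = 95.2 min = 5712.0 s.
Single-satellite node shift = (5712.0/86164) × 360° = 23.87°.
With 7 satellites evenly phased, successive equator crossings are 23.87/7 = 3.409° apart.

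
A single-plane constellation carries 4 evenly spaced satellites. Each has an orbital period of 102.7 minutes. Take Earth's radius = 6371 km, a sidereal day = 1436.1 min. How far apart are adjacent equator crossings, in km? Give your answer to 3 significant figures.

T = 102.7 min = 6162.0 s.
Single-satellite node shift = (6162.0/86166) × 360° = 25.74°.
With 4 satellites evenly phased, successive equator crossings are 25.74/4 = 6.436° apart.
That is 6.436 × 111.2 = 716 km at the equator.

716 km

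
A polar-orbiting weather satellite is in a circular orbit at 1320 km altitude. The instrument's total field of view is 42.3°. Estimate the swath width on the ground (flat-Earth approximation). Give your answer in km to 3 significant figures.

Half-angle = 42.3°/2 = 21.15°.
Swath width ≈ 2h·tan(θ/2) = 2 × 1320 × tan(21.15°) = 1021.3 km.

1020 km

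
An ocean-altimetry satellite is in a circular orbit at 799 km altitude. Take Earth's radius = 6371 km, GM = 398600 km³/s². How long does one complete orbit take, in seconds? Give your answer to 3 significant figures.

6040 seconds

Semi-major axis a = 6371 + 799 = 7170 km. Period T = 2π√(a³/μ) = 2π√(7170³/398600) = 6042.1 s = 100.70 min.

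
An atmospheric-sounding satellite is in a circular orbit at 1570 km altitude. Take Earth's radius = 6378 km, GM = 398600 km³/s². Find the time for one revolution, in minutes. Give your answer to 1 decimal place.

117.5 min

Semi-major axis a = 6378 + 1570 = 7948 km. Period T = 2π√(a³/μ) = 2π√(7948³/398600) = 7051.8 s = 117.53 min.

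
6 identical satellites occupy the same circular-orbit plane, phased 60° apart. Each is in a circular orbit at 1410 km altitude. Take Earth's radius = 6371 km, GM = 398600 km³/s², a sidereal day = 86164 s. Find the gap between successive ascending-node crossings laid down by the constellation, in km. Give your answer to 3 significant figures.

529 km

Semi-major axis a = 6371 + 1410 = 7781 km. Period T = 2π√(a³/μ) = 2π√(7781³/398600) = 6830.7 s = 113.84 min.
Single-satellite node shift = (6830.7/86164) × 360° = 28.54°.
With 6 satellites evenly phased, successive equator crossings are 28.54/6 = 4.757° apart.
That is 4.757 × 111.2 = 529 km at the equator.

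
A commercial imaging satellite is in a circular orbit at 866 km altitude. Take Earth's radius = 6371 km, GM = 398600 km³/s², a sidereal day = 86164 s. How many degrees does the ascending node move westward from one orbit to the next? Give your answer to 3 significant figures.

25.6°

Semi-major axis a = 6371 + 866 = 7237 km. Period T = 2π√(a³/μ) = 2π√(7237³/398600) = 6127.0 s = 102.12 min.
During one orbit Earth rotates (6127.0 / 86164) × 360° = 25.60°.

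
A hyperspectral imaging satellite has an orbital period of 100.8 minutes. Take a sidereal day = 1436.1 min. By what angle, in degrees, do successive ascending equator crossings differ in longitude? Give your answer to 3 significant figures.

T = 100.8 min = 6048.0 s.
During one orbit Earth rotates (6048.0 / 86166) × 360° = 25.27°.

25.3°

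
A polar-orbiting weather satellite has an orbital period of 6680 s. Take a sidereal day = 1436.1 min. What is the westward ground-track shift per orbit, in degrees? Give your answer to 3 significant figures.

During one orbit Earth rotates (6680.0 / 86166) × 360° = 27.91°.

27.9°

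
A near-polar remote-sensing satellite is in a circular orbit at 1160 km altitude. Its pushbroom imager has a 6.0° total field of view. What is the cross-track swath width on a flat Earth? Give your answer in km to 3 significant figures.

Half-angle = 6.0°/2 = 3°.
Swath width ≈ 2h·tan(θ/2) = 2 × 1160 × tan(3°) = 121.6 km.

122 km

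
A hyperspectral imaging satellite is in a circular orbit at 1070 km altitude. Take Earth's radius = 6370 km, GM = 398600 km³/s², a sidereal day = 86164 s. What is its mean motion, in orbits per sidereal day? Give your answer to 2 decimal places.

Semi-major axis a = 6370 + 1070 = 7440 km. Period T = 2π√(a³/μ) = 2π√(7440³/398600) = 6386.6 s = 106.44 min.
Orbits per sidereal day = 86164 / 6386.6 = 13.491.

13.49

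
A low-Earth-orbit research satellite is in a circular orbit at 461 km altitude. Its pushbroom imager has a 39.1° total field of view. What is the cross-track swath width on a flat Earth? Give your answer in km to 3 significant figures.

327 km

Half-angle = 39.1°/2 = 19.55°.
Swath width ≈ 2h·tan(θ/2) = 2 × 461 × tan(19.55°) = 327.4 km.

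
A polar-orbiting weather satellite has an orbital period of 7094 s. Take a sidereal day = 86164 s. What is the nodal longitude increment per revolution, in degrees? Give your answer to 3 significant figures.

During one orbit Earth rotates (7094.0 / 86164) × 360° = 29.64°.

29.6°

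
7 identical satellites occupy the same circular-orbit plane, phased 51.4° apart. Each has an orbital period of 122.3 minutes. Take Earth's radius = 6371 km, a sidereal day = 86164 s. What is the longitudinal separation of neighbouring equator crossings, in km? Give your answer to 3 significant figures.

T = 122.3 min = 7338.0 s.
Single-satellite node shift = (7338.0/86164) × 360° = 30.66°.
With 7 satellites evenly phased, successive equator crossings are 30.66/7 = 4.380° apart.
That is 4.380 × 111.2 = 487 km at the equator.

487 km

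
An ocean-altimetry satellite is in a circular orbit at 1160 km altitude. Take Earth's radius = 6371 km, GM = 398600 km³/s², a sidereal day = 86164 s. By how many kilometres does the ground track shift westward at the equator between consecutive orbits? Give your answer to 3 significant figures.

3020 km

Semi-major axis a = 6371 + 1160 = 7531 km. Period T = 2π√(a³/μ) = 2π√(7531³/398600) = 6504.1 s = 108.40 min.
During one orbit Earth rotates (6504.1 / 86164) × 360° = 27.17°.
At the equator that is 27.17° × (2π·6371/360) km/° = 27.17 × 111.2 = 3022 km.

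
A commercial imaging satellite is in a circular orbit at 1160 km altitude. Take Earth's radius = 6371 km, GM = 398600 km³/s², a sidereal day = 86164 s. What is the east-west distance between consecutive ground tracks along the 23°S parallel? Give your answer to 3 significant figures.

2780 km

Semi-major axis a = 6371 + 1160 = 7531 km. Period T = 2π√(a³/μ) = 2π√(7531³/398600) = 6504.1 s = 108.40 min.
Node shift per orbit = (6504.1/86164) × 360° = 27.17°.
Equatorial spacing = 27.17 × 111.2 km/° = 3022 km.
At 23° latitude, spacing = 3022 × cos(23°) = 2781 km.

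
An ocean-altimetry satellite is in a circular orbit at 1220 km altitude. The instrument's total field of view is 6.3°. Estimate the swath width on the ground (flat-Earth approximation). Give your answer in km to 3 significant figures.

Half-angle = 6.3°/2 = 3.15°.
Swath width ≈ 2h·tan(θ/2) = 2 × 1220 × tan(3.15°) = 134.3 km.

134 km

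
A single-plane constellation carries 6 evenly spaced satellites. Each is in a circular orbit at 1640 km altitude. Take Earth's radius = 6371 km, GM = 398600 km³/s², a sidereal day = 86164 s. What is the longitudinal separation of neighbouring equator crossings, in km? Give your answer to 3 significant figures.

Semi-major axis a = 6371 + 1640 = 8011 km. Period T = 2π√(a³/μ) = 2π√(8011³/398600) = 7135.8 s = 118.93 min.
Single-satellite node shift = (7135.8/86164) × 360° = 29.81°.
With 6 satellites evenly phased, successive equator crossings are 29.81/6 = 4.969° apart.
That is 4.969 × 111.2 = 553 km at the equator.

553 km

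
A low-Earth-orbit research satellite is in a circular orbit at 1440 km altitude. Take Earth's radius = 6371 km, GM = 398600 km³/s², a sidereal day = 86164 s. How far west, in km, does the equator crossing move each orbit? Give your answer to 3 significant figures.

Semi-major axis a = 6371 + 1440 = 7811 km. Period T = 2π√(a³/μ) = 2π√(7811³/398600) = 6870.2 s = 114.50 min.
During one orbit Earth rotates (6870.2 / 86164) × 360° = 28.70°.
At the equator that is 28.70° × (2π·6371/360) km/° = 28.70 × 111.2 = 3192 km.

3190 km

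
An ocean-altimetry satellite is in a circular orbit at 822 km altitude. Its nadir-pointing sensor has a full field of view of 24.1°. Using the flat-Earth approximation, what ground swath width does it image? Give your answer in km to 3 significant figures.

Half-angle = 24.1°/2 = 12.05°.
Swath width ≈ 2h·tan(θ/2) = 2 × 822 × tan(12.05°) = 350.9 km.

351 km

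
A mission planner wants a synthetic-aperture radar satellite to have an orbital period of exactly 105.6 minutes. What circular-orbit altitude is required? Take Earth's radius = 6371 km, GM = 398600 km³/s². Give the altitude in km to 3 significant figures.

T = 105.6 min = 6336.0 s.
From T = 2π√(a³/μ): a = (μ T²/4π²)^(1/3) = (398600 × 6336.0² / 4π²)^(1/3) = 7401 km.
Altitude h = a − R = 7401 − 6371 = 1030 km.

1030 km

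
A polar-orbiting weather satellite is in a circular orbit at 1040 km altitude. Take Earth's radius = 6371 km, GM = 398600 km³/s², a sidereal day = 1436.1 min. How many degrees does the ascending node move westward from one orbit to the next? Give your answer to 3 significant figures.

Semi-major axis a = 6371 + 1040 = 7411 km. Period T = 2π√(a³/μ) = 2π√(7411³/398600) = 6349.3 s = 105.82 min.
During one orbit Earth rotates (6349.3 / 86166) × 360° = 26.53°.

26.5°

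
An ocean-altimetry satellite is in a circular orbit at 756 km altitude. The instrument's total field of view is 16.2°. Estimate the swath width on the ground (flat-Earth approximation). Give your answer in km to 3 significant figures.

Half-angle = 16.2°/2 = 8.1°.
Swath width ≈ 2h·tan(θ/2) = 2 × 756 × tan(8.1°) = 215.2 km.

215 km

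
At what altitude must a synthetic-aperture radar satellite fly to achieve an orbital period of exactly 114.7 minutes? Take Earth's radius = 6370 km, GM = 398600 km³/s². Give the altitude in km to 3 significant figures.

1450 km

T = 114.7 min = 6882.0 s.
From T = 2π√(a³/μ): a = (μ T²/4π²)^(1/3) = (398600 × 6882.0² / 4π²)^(1/3) = 7820 km.
Altitude h = a − R = 7820 − 6370 = 1450 km.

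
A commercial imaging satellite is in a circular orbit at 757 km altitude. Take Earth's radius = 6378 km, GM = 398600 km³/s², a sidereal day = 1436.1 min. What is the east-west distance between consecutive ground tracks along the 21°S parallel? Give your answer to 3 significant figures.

2600 km

Semi-major axis a = 6378 + 757 = 7135 km. Period T = 2π√(a³/μ) = 2π√(7135³/398600) = 5997.9 s = 99.97 min.
Node shift per orbit = (5997.9/86166) × 360° = 25.06°.
Equatorial spacing = 25.06 × 111.3 km/° = 2790 km.
At 21° latitude, spacing = 2790 × cos(21°) = 2604 km.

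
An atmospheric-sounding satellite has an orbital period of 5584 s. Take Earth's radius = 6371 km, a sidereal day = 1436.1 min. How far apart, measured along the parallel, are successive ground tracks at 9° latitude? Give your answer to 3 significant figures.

2560 km

Node shift per orbit = (5584.0/86166) × 360° = 23.33°.
Equatorial spacing = 23.33 × 111.2 km/° = 2594 km.
At 9° latitude, spacing = 2594 × cos(9°) = 2562 km.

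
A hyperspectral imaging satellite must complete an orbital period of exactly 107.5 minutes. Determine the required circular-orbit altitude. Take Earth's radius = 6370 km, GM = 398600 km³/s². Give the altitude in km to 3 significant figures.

T = 107.5 min = 6450.0 s.
From T = 2π√(a³/μ): a = (μ T²/4π²)^(1/3) = (398600 × 6450.0² / 4π²)^(1/3) = 7489 km.
Altitude h = a − R = 7489 − 6370 = 1119 km.

1120 km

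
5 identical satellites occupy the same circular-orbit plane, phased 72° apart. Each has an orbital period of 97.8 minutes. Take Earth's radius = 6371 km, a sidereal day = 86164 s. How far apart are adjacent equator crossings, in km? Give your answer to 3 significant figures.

545 km

T = 97.8 min = 5868.0 s.
Single-satellite node shift = (5868.0/86164) × 360° = 24.52°.
With 5 satellites evenly phased, successive equator crossings are 24.52/5 = 4.903° apart.
That is 4.903 × 111.2 = 545 km at the equator.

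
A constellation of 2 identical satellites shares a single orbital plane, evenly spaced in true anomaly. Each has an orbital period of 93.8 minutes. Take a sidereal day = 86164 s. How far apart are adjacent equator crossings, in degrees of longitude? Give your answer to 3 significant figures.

11.8°

T = 93.8 min = 5628.0 s.
Single-satellite node shift = (5628.0/86164) × 360° = 23.51°.
With 2 satellites evenly phased, successive equator crossings are 23.51/2 = 11.757° apart.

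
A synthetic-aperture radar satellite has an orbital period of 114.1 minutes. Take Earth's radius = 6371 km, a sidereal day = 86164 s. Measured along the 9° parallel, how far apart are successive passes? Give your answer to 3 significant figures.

T = 114.1 min = 6846.0 s.
Node shift per orbit = (6846.0/86164) × 360° = 28.60°.
Equatorial spacing = 28.60 × 111.2 km/° = 3181 km.
At 9° latitude, spacing = 3181 × cos(9°) = 3141 km.

3140 km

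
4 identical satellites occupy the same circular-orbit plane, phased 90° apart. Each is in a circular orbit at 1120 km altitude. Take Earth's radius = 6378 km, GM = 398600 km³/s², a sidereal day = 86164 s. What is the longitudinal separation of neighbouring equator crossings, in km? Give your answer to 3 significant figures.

Semi-major axis a = 6378 + 1120 = 7498 km. Period T = 2π√(a³/μ) = 2π√(7498³/398600) = 6461.4 s = 107.69 min.
Single-satellite node shift = (6461.4/86164) × 360° = 27.00°.
With 4 satellites evenly phased, successive equator crossings are 27.00/4 = 6.749° apart.
That is 6.749 × 111.3 = 751 km at the equator.

751 km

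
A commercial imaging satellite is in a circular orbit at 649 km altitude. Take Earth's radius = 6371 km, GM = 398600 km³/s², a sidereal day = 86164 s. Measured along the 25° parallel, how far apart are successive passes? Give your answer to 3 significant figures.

Semi-major axis a = 6371 + 649 = 7020 km. Period T = 2π√(a³/μ) = 2π√(7020³/398600) = 5853.5 s = 97.56 min.
Node shift per orbit = (5853.5/86164) × 360° = 24.46°.
Equatorial spacing = 24.46 × 111.2 km/° = 2719 km.
At 25° latitude, spacing = 2719 × cos(25°) = 2465 km.

2460 km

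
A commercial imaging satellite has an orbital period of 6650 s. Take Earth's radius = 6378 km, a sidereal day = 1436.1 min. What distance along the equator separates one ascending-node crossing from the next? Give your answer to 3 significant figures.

3090 km

During one orbit Earth rotates (6650.0 / 86166) × 360° = 27.78°.
At the equator that is 27.78° × (2π·6378/360) km/° = 27.78 × 111.3 = 3093 km.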